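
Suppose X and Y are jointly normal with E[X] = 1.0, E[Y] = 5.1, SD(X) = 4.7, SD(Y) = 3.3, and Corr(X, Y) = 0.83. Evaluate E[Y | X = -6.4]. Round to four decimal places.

The regression of Y on X has slope ρ·σ_Y/σ_X and passes through (μ_X, μ_Y).
E[Y | X=-6.4] = 5.1 + (0.83)·(3.3/4.7)·(-6.4 − (1.0)) = 5.1 + (0.58277)·(-7.4) = 0.7875.

0.7875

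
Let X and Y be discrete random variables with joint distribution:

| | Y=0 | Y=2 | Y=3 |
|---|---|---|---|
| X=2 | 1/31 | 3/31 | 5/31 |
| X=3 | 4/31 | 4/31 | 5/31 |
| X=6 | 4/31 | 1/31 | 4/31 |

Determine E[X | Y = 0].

P(Y = 0) = 9/31.
Summing X·P(X=x,Y=y) over the conditioning event gives 38/31.
E[X | Y = 0] = (38/31) / (9/31) = 38/9.

38/9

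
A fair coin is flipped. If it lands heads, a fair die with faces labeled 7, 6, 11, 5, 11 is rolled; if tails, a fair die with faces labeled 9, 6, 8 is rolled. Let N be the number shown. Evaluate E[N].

E[N | heads] = (7+6+11+5+11)/5 = 8.
E[N | tails] = (9+6+8)/3 = 23/3.
E[N] = (1/2)·(8) + (1/2)·(23/3) = 47/6.

47/6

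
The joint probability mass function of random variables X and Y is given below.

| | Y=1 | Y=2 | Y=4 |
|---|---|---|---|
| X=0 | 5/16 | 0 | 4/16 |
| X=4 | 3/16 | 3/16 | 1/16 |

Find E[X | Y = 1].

3/2

P(Y = 1) = 1/2.
Σ X·P over the event = 0·(5/16) + 4·(3/16) = 3/4.
E[X | Y = 1] = (3/4) / (1/2) = 3/2.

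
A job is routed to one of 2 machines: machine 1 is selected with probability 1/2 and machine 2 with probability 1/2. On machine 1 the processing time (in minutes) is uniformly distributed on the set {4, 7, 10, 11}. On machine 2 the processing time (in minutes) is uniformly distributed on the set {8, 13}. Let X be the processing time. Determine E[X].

E[X | machine 1] = (4+7+10+11)/4 = 8.
E[X | machine 2] = (8+13)/2 = 21/2.
By the law of total expectation,
E[X] = (1/2)·(8) + (1/2)·(21/2) = 37/4.

37/4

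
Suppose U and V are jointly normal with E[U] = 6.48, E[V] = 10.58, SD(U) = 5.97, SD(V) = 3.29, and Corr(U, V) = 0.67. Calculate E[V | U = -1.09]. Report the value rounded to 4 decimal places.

7.7849

The regression of V on U has slope ρ·σ_V/σ_U and passes through (μ_U, μ_V).
E[V | U=-1.09] = 10.58 + (0.67)·(3.29/5.97)·(-1.09 − (6.48)) = 10.58 + (0.36923)·(-7.57) = 7.7849.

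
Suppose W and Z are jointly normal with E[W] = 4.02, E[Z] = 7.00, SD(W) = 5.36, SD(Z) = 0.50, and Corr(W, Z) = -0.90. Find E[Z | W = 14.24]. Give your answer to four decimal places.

6.1420

For a bivariate normal, E[Z | W=x] = μ_Z + ρ·(σ_Z/σ_W)·(x − μ_W).
E[Z | W=14.24] = 7.00 + (-0.90)·(0.50/5.36)·(14.24 − (4.02)) = 7.00 + (-0.083955)·(10.22) = 6.1420.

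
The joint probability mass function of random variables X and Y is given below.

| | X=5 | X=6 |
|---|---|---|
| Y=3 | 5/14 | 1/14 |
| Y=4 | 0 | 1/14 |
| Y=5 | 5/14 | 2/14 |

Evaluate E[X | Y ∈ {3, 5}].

P(Y ∈ {3, 5}) = 13/14.
Σ X·P over the event = 5·(5/14) + 5·(5/14) + 6·(1/14) + 6·(2/14) = 34/7.
E[X | Y ∈ {3, 5}] = (34/7) / (13/14) = 68/13.

68/13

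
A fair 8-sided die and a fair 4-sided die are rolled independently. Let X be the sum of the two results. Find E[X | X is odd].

P(X is odd) = 1/2.
Σ over the event: 3·1/16 + 5·1/8 + 7·1/8 + 9·1/8 + 11·1/16 = 7/2.
E[X | X is odd] = (7/2) / (1/2) = 7.

7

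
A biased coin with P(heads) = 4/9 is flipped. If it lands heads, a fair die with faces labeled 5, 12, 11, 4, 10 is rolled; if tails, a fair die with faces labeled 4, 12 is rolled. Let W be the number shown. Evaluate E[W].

368/45

E[W | heads] = (5+12+11+4+10)/5 = 42/5.
E[W | tails] = (4+12)/2 = 8.
By the law of total expectation,
E[W] = (4/9)·(42/5) + (5/9)·(8) = 368/45.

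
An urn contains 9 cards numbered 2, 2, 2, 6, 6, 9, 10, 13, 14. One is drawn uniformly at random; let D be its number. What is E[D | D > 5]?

29/3

P(D > 5) = 2/3.
Σ over the event: 6·2/9 + 9·1/9 + 10·1/9 + 13·1/9 + 14·1/9 = 58/9.
E[D | D > 5] = (58/9) / (2/3) = 29/3.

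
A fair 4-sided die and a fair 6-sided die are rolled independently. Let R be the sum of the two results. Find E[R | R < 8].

P(R < 8) = 3/4.
Σ over the event: 2·1/24 + 3·1/12 + 4·1/8 + 5·1/6 + 6·1/6 + 7·1/6 = 23/6.
E[R | R < 8] = (23/6) / (3/4) = 46/9.

46/9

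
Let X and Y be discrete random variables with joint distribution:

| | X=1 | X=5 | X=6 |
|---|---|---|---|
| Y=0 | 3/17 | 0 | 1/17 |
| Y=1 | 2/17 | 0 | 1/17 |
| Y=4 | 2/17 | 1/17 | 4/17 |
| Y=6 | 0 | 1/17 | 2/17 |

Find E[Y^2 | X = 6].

137/8

P(X = 6) = 8/17.
Σ Y^2·P over the event = 0·(1/17) + 1·(1/17) + 16·(4/17) + 36·(2/17) = 137/17.
E[Y^2 | X = 6] = (137/17) / (8/17) = 137/8.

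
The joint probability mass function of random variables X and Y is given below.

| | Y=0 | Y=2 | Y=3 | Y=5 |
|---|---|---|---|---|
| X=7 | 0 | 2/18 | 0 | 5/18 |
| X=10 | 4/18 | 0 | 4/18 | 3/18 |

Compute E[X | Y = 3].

P(Y = 3) = 2/9.
Σ X·P over the event = 10·(4/18) = 20/9.
E[X | Y = 3] = (20/9) / (2/9) = 10.

10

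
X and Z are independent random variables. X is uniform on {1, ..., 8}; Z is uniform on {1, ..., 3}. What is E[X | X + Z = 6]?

4

Outcomes with X + Z = 6: (3,3), (4,2), (5,1), each with probability 1/24.
E[X | X + Z = 6] = (3 + 4 + 5) / 3 = 4.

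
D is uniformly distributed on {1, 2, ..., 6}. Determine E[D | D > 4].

11/2

Given D > 4, D is equally likely to be any of {5, 6}.
E[D | D > 4] = (5 + 6) / 2 = 11/2.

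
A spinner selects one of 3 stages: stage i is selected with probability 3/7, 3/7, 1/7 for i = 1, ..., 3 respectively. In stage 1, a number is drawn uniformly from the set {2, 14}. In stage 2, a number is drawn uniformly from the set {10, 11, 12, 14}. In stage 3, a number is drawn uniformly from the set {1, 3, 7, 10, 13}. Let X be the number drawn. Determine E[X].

E[X | stage 1] = (2+14)/2 = 8.
E[X | stage 2] = (10+11+12+14)/4 = 47/4.
E[X | stage 3] = (1+3+7+10+13)/5 = 34/5.
E[X] = (3/7)·(8) + (3/7)·(47/4) + (1/7)·(34/5) = 1321/140.

1321/140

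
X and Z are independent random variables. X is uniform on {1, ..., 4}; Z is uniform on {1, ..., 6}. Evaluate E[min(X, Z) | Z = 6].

Outcomes with Z = 6: (1,6), (2,6), (3,6), (4,6), each with probability 1/24.
E[min(X, Z) | Z = 6] = (1 + 2 + 3 + 4) / 4 = 5/2.

5/2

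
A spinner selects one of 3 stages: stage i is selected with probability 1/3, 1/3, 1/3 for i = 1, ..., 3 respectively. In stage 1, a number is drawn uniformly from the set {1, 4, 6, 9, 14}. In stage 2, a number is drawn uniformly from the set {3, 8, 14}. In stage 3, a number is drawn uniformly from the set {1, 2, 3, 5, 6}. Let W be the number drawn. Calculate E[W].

E[W | stage 1] = (1+4+6+9+14)/5 = 34/5.
E[W | stage 2] = (3+8+14)/3 = 25/3.
E[W | stage 3] = (1+2+3+5+6)/5 = 17/5.
By the law of total expectation,
E[W] = (1/3)·(34/5) + (1/3)·(25/3) + (1/3)·(17/5) = 278/45.

278/45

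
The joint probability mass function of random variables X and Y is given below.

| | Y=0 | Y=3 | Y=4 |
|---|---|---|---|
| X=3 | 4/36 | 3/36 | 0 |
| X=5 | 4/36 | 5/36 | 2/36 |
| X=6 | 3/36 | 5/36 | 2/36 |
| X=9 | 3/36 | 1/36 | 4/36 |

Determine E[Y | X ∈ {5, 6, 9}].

65/29

P(X ∈ {5, 6, 9}) = 29/36.
Summing Y·P(X=x,Y=y) over the conditioning event gives 65/36.
E[Y | X ∈ {5, 6, 9}] = (65/36) / (29/36) = 65/29.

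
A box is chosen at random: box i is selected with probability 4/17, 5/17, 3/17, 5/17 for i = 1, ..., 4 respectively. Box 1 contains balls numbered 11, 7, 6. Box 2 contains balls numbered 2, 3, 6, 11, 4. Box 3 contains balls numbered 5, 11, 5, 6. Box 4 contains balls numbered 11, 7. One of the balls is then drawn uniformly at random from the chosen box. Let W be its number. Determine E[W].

E[W | box 1] = (11+7+6)/3 = 8.
E[W | box 2] = (2+3+6+11+4)/5 = 26/5.
E[W | box 3] = (5+11+5+6)/4 = 27/4.
E[W | box 4] = (11+7)/2 = 9.
By the law of total expectation,
E[W] = (4/17)·(8) + (5/17)·(26/5) + (3/17)·(27/4) + (5/17)·(9) = 29/4.

29/4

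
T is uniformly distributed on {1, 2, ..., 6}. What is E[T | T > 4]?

11/2

Given T > 4, T is equally likely to be any of {5, 6}.
E[T | T > 4] = (5 + 6) / 2 = 11/2.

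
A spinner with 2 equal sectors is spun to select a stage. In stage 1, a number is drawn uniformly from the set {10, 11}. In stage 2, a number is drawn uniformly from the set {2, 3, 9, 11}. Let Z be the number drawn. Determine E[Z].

67/8

E[Z | stage 1] = (10+11)/2 = 21/2.
E[Z | stage 2] = (2+3+9+11)/4 = 25/4.
By the law of total expectation,
E[Z] = (1/2)·(21/2) + (1/2)·(25/4) = 67/8.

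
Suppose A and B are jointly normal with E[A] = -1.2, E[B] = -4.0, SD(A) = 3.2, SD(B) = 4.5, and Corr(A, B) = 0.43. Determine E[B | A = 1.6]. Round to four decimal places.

-2.3069

The regression of B on A has slope ρ·σ_B/σ_A and passes through (μ_A, μ_B).
E[B | A=1.6] = -4.0 + (0.43)·(4.5/3.2)·(1.6 − (-1.2)) = -4.0 + (0.60469)·(2.8) = -2.3069.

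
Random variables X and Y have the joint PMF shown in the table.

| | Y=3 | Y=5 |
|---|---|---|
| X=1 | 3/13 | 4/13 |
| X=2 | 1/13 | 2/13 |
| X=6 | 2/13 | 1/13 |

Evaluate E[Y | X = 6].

P(X = 6) = 3/13.
Σ Y·P over the event = 3·(2/13) + 5·(1/13) = 11/13.
E[Y | X = 6] = (11/13) / (3/13) = 11/3.

11/3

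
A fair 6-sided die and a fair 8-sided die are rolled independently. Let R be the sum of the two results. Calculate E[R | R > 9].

34/3

P(R > 9) = 5/16.
Σ over the event: 10·5/48 + 11·1/12 + 12·1/16 + 13·1/24 + 14·1/48 = 85/24.
E[R | R > 9] = (85/24) / (5/16) = 34/3.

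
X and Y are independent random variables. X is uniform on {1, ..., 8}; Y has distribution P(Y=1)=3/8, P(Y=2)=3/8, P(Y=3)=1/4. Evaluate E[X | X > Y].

264/49

P(X > Y) = 49/64.
Summing X·P(x,y) over outcomes with X > Y gives 33/8.
E[X | X > Y] = (33/8) / (49/64) = 264/49.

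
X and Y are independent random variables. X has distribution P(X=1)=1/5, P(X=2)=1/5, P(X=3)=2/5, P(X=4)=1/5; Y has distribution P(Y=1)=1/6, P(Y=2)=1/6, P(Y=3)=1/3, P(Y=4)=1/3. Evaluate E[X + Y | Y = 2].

P(Y = 2) = 1/6.
Summing (X+Y)·P(x,y) over outcomes with Y = 2 gives 23/30.
E[X + Y | Y = 2] = (23/30) / (1/6) = 23/5.

23/5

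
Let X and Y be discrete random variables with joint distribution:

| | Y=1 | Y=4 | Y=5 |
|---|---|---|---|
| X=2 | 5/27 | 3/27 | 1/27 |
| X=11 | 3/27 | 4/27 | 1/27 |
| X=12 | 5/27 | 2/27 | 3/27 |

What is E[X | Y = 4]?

P(Y = 4) = 1/3.
Summing X·P(X=x,Y=y) over the conditioning event gives 74/27.
E[X | Y = 4] = (74/27) / (1/3) = 74/9.

74/9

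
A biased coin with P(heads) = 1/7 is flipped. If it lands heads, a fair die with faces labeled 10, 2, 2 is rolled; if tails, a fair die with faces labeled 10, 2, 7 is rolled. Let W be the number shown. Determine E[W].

E[W | heads] = (10+2+2)/3 = 14/3.
E[W | tails] = (10+2+7)/3 = 19/3.
E[W] = (1/7)·(14/3) + (6/7)·(19/3) = 128/21.

128/21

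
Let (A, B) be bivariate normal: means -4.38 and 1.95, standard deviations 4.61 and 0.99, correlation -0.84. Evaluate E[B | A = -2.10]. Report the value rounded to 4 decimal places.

For a bivariate normal, E[B | A=x] = μ_B + ρ·(σ_B/σ_A)·(x − μ_A).
E[B | A=-2.10] = 1.95 + (-0.84)·(0.99/4.61)·(-2.10 − (-4.38)) = 1.95 + (-0.18039)·(2.28) = 1.5387.

1.5387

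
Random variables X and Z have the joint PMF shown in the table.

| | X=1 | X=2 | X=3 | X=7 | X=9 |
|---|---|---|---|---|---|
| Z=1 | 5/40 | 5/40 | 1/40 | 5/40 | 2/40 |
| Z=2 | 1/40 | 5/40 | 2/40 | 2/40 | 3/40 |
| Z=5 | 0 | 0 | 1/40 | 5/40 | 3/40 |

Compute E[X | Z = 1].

71/18

P(Z = 1) = 9/20.
Σ X·P over the event = 1·(5/40) + 2·(5/40) + 3·(1/40) + 7·(5/40) + 9·(2/40) = 71/40.
E[X | Z = 1] = (71/40) / (9/20) = 71/18.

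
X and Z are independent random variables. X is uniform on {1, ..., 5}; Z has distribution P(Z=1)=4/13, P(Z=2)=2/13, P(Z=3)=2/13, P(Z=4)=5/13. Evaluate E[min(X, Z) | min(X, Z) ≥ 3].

73/21

P(min(X, Z) ≥ 3) = 21/65.
Summing min(X,Z)·P(x,y) over outcomes with min(X, Z) ≥ 3 gives 73/65.
E[min(X, Z) | min(X, Z) ≥ 3] = (73/65) / (21/65) = 73/21.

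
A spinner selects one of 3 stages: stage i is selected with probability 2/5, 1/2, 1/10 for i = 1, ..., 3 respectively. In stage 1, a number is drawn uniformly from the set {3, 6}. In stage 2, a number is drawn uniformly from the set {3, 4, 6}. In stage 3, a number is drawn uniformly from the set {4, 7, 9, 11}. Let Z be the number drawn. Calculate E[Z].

E[Z | stage 1] = (3+6)/2 = 9/2.
E[Z | stage 2] = (3+4+6)/3 = 13/3.
E[Z | stage 3] = (4+7+9+11)/4 = 31/4.
E[Z] = (2/5)·(9/2) + (1/2)·(13/3) + (1/10)·(31/4) = 569/120.

569/120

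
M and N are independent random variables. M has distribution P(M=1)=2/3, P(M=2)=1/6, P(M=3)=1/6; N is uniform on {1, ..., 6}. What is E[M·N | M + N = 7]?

23/3

P(M + N = 7) = 1/6.
Summing MN·P(x,y) over outcomes with M + N = 7 gives 23/18.
E[M·N | M + N = 7] = (23/18) / (1/6) = 23/3.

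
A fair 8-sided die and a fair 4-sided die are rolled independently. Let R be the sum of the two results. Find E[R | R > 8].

P(R > 8) = 5/16.
Σ over the event: 9·1/8 + 10·3/32 + 11·1/16 + 12·1/32 = 25/8.
E[R | R > 8] = (25/8) / (5/16) = 10.

10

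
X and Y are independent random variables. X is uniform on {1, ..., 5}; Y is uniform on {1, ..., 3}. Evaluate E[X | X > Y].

P(X > Y) = 3/5.
Summing X·P(x,y) over outcomes with X > Y gives 7/3.
E[X | X > Y] = (7/3) / (3/5) = 35/9.

35/9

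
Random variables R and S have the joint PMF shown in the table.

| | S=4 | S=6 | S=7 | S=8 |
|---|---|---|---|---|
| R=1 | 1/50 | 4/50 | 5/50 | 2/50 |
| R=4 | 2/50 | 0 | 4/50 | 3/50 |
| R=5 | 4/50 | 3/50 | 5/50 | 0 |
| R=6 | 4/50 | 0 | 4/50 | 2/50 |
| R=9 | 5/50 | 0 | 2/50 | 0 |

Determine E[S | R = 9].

34/7

P(R = 9) = 7/50.
Σ S·P over the event = 4·(5/50) + 7·(2/50) = 17/25.
E[S | R = 9] = (17/25) / (7/50) = 34/7.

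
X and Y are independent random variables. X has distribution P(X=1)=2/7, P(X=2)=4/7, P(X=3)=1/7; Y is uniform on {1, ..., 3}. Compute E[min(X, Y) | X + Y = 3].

P(X + Y = 3) = 2/7.
Summing min(X,Y)·P(x,y) over outcomes with X + Y = 3 gives 2/7.
E[min(X, Y) | X + Y = 3] = (2/7) / (2/7) = 1.

1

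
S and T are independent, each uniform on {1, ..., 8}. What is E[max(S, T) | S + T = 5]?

7/2

Outcomes with S + T = 5: (1,4), (2,3), (3,2), (4,1), each with probability 1/64.
E[max(S, T) | S + T = 5] = (4 + 3 + 3 + 4) / 4 = 7/2.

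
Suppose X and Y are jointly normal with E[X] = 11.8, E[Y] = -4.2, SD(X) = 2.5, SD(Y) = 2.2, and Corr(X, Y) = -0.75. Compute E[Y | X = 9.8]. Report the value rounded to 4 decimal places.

The regression of Y on X has slope ρ·σ_Y/σ_X and passes through (μ_X, μ_Y).
E[Y | X=9.8] = -4.2 + (-0.75)·(2.2/2.5)·(9.8 − (11.8)) = -4.2 + (-0.66)·(-2) = -2.8800.

-2.8800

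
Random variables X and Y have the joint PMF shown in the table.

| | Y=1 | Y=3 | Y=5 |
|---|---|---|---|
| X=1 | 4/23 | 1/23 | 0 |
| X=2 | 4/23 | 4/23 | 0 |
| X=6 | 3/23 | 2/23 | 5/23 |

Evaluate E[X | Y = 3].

P(Y = 3) = 7/23.
Σ X·P over the event = 1·(1/23) + 2·(4/23) + 6·(2/23) = 21/23.
E[X | Y = 3] = (21/23) / (7/23) = 3.

3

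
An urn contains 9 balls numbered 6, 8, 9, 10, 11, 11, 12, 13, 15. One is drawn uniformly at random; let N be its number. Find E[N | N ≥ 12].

P(N ≥ 12) = 1/3.
Σ over the event: 12·1/9 + 13·1/9 + 15·1/9 = 40/9.
E[N | N ≥ 12] = (40/9) / (1/3) = 40/3.

40/3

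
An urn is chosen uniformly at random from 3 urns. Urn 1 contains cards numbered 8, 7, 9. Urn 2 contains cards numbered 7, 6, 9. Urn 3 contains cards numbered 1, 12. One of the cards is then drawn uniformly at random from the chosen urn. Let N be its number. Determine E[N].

131/18

E[N | urn 1] = (8+7+9)/3 = 8.
E[N | urn 2] = (7+6+9)/3 = 22/3.
E[N | urn 3] = (1+12)/2 = 13/2.
By the law of total expectation,
E[N] = (1/3)·(8) + (1/3)·(22/3) + (1/3)·(13/2) = 131/18.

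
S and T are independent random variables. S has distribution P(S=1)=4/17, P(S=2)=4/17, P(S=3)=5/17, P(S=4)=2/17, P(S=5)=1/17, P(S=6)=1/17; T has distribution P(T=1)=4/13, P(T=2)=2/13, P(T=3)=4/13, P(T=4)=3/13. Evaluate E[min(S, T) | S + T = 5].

P(S + T = 5) = 46/221.
Summing min(S,T)·P(x,y) over outcomes with S + T = 5 gives 72/221.
E[min(S, T) | S + T = 5] = (72/221) / (46/221) = 36/23.

36/23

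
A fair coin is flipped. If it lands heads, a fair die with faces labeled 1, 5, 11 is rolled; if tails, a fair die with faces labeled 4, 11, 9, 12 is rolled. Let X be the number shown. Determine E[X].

E[X | heads] = (1+5+11)/3 = 17/3.
E[X | tails] = (4+11+9+12)/4 = 9.
E[X] = (1/2)·(17/3) + (1/2)·(9) = 22/3.

22/3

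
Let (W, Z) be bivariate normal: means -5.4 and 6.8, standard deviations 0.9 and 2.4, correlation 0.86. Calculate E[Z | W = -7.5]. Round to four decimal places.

The regression of Z on W has slope ρ·σ_Z/σ_W and passes through (μ_W, μ_Z).
E[Z | W=-7.5] = 6.8 + (0.86)·(2.4/0.9)·(-7.5 − (-5.4)) = 6.8 + (2.29333)·(-2.1) = 1.9840.

1.9840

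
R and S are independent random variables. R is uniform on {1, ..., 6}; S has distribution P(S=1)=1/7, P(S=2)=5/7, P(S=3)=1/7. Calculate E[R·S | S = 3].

P(S = 3) = 1/7.
Summing RS·P(x,y) over outcomes with S = 3 gives 3/2.
E[R·S | S = 3] = (3/2) / (1/7) = 21/2.

21/2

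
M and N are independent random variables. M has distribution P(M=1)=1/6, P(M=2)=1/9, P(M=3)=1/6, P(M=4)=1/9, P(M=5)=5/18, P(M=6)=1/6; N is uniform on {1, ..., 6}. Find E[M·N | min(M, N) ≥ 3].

270/13

P(min(M, N) ≥ 3) = 13/27.
Summing MN·P(x,y) over outcomes with min(M, N) ≥ 3 gives 10.
E[M·N | min(M, N) ≥ 3] = (10) / (13/27) = 270/13.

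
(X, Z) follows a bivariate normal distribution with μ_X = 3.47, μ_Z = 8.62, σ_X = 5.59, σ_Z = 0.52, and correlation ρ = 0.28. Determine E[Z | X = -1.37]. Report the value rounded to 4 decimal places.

8.4939

For a bivariate normal, E[Z | X=x] = μ_Z + ρ·(σ_Z/σ_X)·(x − μ_X).
E[Z | X=-1.37] = 8.62 + (0.28)·(0.52/5.59)·(-1.37 − (3.47)) = 8.62 + (0.026047)·(-4.84) = 8.4939.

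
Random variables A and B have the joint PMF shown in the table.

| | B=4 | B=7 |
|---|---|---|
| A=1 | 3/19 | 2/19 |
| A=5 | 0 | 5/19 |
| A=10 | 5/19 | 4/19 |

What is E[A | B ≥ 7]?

P(B ≥ 7) = 11/19.
Σ A·P over the event = 1·(2/19) + 5·(5/19) + 10·(4/19) = 67/19.
E[A | B ≥ 7] = (67/19) / (11/19) = 67/11.

67/11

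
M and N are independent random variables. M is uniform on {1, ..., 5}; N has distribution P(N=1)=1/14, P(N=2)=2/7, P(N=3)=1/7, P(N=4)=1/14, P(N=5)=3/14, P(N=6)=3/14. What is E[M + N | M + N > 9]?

31/3

P(M + N > 9) = 9/70.
Summing (M+N)·P(x,y) over outcomes with M + N > 9 gives 93/70.
E[M + N | M + N > 9] = (93/70) / (9/70) = 31/3.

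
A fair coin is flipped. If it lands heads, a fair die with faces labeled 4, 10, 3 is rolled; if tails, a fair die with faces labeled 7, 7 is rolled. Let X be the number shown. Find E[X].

E[X | heads] = (4+10+3)/3 = 17/3.
E[X | tails] = (7+7)/2 = 7.
By the law of total expectation,
E[X] = (1/2)·(17/3) + (1/2)·(7) = 19/3.

19/3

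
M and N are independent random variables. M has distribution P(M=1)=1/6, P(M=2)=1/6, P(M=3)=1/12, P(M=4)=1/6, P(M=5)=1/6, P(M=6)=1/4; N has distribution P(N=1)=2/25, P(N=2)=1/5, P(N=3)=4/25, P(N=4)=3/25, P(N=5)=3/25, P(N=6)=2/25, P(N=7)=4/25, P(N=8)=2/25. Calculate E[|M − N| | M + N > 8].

303/128

P(M + N > 8) = 32/75.
Summing |M−N|·P(x,y) over outcomes with M + N > 8 gives 101/100.
E[|M − N| | M + N > 8] = (101/100) / (32/75) = 303/128.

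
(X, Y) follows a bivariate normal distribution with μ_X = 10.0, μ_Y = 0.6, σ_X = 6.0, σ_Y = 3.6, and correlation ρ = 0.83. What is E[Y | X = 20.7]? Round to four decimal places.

For a bivariate normal, E[Y | X=x] = μ_Y + ρ·(σ_Y/σ_X)·(x − μ_X).
E[Y | X=20.7] = 0.6 + (0.83)·(3.6/6.0)·(20.7 − (10.0)) = 0.6 + (0.498)·(10.7) = 5.9286.

5.9286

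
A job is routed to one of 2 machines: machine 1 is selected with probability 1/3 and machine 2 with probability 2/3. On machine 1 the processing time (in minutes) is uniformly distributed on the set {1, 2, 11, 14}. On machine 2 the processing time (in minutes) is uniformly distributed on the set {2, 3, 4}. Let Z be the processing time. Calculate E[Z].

E[Z | machine 1] = (1+2+11+14)/4 = 7.
E[Z | machine 2] = (2+3+4)/3 = 3.
E[Z] = (1/3)·(7) + (2/3)·(3) = 13/3.

13/3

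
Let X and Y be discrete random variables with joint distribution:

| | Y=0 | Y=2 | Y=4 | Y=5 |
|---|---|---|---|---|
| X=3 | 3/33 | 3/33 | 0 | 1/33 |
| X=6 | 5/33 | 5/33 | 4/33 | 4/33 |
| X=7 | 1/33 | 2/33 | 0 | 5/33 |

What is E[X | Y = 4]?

P(Y = 4) = 4/33.
Σ X·P over the event = 6·(4/33) = 8/11.
E[X | Y = 4] = (8/11) / (4/33) = 6.

6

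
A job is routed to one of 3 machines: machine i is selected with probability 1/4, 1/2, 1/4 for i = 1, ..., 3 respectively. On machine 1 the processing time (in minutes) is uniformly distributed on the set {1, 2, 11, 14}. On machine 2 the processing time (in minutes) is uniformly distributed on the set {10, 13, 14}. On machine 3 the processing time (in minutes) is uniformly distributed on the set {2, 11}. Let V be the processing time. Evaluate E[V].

E[V | machine 1] = (1+2+11+14)/4 = 7.
E[V | machine 2] = (10+13+14)/3 = 37/3.
E[V | machine 3] = (2+11)/2 = 13/2.
By the law of total expectation,
E[V] = (1/4)·(7) + (1/2)·(37/3) + (1/4)·(13/2) = 229/24.

229/24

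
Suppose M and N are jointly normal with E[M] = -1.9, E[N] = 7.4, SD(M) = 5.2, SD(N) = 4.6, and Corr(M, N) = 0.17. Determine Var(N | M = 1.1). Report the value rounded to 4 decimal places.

For a bivariate normal, Var(N | M=x) = σ_N²(1 − ρ²).
Var(N | M=1.1) = (4.6)²·(1 − (0.17)²) = 21.16·0.9711 = 20.5485.

20.5485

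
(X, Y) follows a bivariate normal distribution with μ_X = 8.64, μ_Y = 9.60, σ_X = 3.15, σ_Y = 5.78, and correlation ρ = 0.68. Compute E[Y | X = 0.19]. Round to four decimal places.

For a bivariate normal, E[Y | X=x] = μ_Y + ρ·(σ_Y/σ_X)·(x − μ_X).
E[Y | X=0.19] = 9.60 + (0.68)·(5.78/3.15)·(0.19 − (8.64)) = 9.60 + (1.24775)·(-8.45) = -0.9435.

-0.9435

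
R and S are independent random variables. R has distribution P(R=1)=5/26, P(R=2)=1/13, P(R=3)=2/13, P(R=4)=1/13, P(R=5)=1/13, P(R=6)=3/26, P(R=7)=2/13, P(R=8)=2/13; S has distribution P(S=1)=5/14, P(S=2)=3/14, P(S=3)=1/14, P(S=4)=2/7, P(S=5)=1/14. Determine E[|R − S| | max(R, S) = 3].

P(max(R, S) = 3) = 43/364.
Summing |R−S|·P(x,y) over outcomes with max(R, S) = 3 gives 16/91.
E[|R − S| | max(R, S) = 3] = (16/91) / (43/364) = 64/43.

64/43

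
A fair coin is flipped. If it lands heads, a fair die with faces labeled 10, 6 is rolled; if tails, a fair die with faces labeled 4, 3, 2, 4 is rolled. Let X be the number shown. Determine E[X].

E[X | heads] = (10+6)/2 = 8.
E[X | tails] = (4+3+2+4)/4 = 13/4.
By the law of total expectation,
E[X] = (1/2)·(8) + (1/2)·(13/4) = 45/8.

45/8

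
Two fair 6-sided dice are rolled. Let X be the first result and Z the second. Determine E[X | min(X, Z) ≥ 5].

P(min(X, Z) ≥ 5) = 1/9.
Summing X·P(x,y) over outcomes with min(X, Z) ≥ 5 gives 11/18.
E[X | min(X, Z) ≥ 5] = (11/18) / (1/9) = 11/2.

11/2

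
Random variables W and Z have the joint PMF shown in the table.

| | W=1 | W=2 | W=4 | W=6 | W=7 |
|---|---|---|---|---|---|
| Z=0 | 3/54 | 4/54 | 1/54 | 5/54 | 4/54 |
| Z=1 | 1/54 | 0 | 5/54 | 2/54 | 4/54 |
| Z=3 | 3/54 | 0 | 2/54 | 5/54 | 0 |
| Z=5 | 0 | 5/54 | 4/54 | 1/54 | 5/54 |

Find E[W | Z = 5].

67/15

P(Z = 5) = 5/18.
Σ W·P over the event = 2·(5/54) + 4·(4/54) + 6·(1/54) + 7·(5/54) = 67/54.
E[W | Z = 5] = (67/54) / (5/18) = 67/15.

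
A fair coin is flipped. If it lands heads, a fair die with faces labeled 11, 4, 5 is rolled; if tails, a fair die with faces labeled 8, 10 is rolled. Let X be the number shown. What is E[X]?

47/6

E[X | heads] = (11+4+5)/3 = 20/3.
E[X | tails] = (8+10)/2 = 9.
By the law of total expectation,
E[X] = (1/2)·(20/3) + (1/2)·(9) = 47/6.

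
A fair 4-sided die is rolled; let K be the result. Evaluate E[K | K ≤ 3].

2

Given K ≤ 3, K is equally likely to be any of {1, 2, 3}.
E[K | K ≤ 3] = (1 + 2 + 3) / 3 = 2.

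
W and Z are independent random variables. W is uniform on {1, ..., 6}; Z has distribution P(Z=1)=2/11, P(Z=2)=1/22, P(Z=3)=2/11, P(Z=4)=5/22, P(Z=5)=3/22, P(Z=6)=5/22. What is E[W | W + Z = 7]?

71/22

P(W + Z = 7) = 1/6.
Summing W·P(x,y) over outcomes with W + Z = 7 gives 71/132.
E[W | W + Z = 7] = (71/132) / (1/6) = 71/22.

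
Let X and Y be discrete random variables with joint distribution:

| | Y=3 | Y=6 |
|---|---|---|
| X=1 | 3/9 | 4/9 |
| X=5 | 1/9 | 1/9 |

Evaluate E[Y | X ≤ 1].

P(X ≤ 1) = 7/9.
Σ Y·P over the event = 3·(3/9) + 6·(4/9) = 11/3.
E[Y | X ≤ 1] = (11/3) / (7/9) = 33/7.

33/7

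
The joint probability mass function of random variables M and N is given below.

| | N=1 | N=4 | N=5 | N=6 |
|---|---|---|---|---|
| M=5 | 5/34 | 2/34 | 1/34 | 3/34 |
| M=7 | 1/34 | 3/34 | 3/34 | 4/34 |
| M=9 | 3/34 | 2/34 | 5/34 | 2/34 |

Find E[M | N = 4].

7

P(N = 4) = 7/34.
Σ M·P over the event = 5·(2/34) + 7·(3/34) + 9·(2/34) = 49/34.
E[M | N = 4] = (49/34) / (7/34) = 7.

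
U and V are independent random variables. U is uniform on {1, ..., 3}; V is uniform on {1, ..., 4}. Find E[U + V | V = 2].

Outcomes with V = 2: (1,2), (2,2), (3,2), each with probability 1/12.
E[U + V | V = 2] = (3 + 4 + 5) / 3 = 4.

4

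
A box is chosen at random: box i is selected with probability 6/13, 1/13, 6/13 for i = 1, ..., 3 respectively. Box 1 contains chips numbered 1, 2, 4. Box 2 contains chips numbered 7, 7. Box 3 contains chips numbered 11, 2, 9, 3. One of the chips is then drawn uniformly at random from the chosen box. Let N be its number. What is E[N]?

9/2

E[N | box 1] = (1+2+4)/3 = 7/3.
E[N | box 2] = (7+7)/2 = 7.
E[N | box 3] = (11+2+9+3)/4 = 25/4.
E[N] = (6/13)·(7/3) + (1/13)·(7) + (6/13)·(25/4) = 9/2.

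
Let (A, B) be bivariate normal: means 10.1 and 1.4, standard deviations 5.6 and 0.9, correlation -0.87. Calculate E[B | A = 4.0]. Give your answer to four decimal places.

2.2529

The regression of B on A has slope ρ·σ_B/σ_A and passes through (μ_A, μ_B).
E[B | A=4.0] = 1.4 + (-0.87)·(0.9/5.6)·(4.0 − (10.1)) = 1.4 + (-0.13982)·(-6.1) = 2.2529.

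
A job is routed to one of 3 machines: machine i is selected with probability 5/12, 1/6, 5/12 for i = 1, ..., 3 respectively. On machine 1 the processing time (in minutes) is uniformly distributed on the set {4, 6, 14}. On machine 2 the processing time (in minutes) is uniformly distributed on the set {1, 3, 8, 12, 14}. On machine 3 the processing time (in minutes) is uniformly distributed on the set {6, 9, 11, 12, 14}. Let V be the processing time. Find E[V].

E[V | machine 1] = (4+6+14)/3 = 8.
E[V | machine 2] = (1+3+8+12+14)/5 = 38/5.
E[V | machine 3] = (6+9+11+12+14)/5 = 52/5.
E[V] = (5/12)·(8) + (1/6)·(38/5) + (5/12)·(52/5) = 134/15.

134/15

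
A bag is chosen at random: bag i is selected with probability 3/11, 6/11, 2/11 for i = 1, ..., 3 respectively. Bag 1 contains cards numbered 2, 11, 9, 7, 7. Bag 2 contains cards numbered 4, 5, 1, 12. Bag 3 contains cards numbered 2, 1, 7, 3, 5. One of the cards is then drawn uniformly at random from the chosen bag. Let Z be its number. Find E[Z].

E[Z | bag 1] = (2+11+9+7+7)/5 = 36/5.
E[Z | bag 2] = (4+5+1+12)/4 = 11/2.
E[Z | bag 3] = (2+1+7+3+5)/5 = 18/5.
E[Z] = (3/11)·(36/5) + (6/11)·(11/2) + (2/11)·(18/5) = 309/55.

309/55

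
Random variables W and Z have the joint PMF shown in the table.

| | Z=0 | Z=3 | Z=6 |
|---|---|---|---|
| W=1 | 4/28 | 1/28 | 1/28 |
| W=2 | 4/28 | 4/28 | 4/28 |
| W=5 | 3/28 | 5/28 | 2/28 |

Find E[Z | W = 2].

3

P(W = 2) = 3/7.
Summing Z·P(W=x,Z=y) over the conditioning event gives 9/7.
E[Z | W = 2] = (9/7) / (3/7) = 3.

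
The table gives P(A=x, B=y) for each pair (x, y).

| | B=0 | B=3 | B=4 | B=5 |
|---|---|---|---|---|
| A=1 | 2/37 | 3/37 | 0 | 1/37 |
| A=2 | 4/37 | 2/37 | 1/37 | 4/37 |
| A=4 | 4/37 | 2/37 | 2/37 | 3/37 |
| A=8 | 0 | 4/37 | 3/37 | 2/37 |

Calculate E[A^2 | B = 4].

38

P(B = 4) = 6/37.
Σ A^2·P over the event = 4·(1/37) + 16·(2/37) + 64·(3/37) = 228/37.
E[A^2 | B = 4] = (228/37) / (6/37) = 38.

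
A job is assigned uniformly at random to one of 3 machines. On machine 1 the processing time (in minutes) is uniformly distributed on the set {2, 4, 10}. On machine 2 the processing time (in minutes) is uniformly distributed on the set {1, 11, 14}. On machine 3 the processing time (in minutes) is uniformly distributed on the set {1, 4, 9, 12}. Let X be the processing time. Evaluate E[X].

E[X | machine 1] = (2+4+10)/3 = 16/3.
E[X | machine 2] = (1+11+14)/3 = 26/3.
E[X | machine 3] = (1+4+9+12)/4 = 13/2.
E[X] = (1/3)·(16/3) + (1/3)·(26/3) + (1/3)·(13/2) = 41/6.

41/6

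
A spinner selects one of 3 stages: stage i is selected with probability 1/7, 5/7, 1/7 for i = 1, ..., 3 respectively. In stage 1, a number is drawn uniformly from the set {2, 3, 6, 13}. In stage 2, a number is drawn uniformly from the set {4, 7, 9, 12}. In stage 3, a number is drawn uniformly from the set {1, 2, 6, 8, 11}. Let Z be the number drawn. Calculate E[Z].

258/35

E[Z | stage 1] = (2+3+6+13)/4 = 6.
E[Z | stage 2] = (4+7+9+12)/4 = 8.
E[Z | stage 3] = (1+2+6+8+11)/5 = 28/5.
E[Z] = (1/7)·(6) + (5/7)·(8) + (1/7)·(28/5) = 258/35.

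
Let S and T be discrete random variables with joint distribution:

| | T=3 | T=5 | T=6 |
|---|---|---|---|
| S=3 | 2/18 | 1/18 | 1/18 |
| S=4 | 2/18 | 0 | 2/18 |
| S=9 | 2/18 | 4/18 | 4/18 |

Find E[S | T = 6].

47/7

P(T = 6) = 7/18.
Σ S·P over the event = 3·(1/18) + 4·(2/18) + 9·(4/18) = 47/18.
E[S | T = 6] = (47/18) / (7/18) = 47/7.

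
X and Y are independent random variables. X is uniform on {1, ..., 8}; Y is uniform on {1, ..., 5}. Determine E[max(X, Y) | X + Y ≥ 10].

P(X + Y ≥ 10) = 1/4.
Summing max(X,Y)·P(x,y) over outcomes with X + Y ≥ 10 gives 7/4.
E[max(X, Y) | X + Y ≥ 10] = (7/4) / (1/4) = 7.

7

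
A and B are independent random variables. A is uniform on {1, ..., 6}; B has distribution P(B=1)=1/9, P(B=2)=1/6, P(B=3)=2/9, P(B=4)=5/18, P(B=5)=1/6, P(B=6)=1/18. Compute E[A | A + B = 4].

16/9

P(A + B = 4) = 1/12.
Summing A·P(x,y) over outcomes with A + B = 4 gives 4/27.
E[A | A + B = 4] = (4/27) / (1/12) = 16/9.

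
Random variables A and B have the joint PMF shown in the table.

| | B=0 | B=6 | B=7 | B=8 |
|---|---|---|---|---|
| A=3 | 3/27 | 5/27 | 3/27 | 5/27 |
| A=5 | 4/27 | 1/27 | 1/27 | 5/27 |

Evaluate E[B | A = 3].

P(A = 3) = 16/27.
Σ B·P over the event = 0·(3/27) + 6·(5/27) + 7·(3/27) + 8·(5/27) = 91/27.
E[B | A = 3] = (91/27) / (16/27) = 91/16.

91/16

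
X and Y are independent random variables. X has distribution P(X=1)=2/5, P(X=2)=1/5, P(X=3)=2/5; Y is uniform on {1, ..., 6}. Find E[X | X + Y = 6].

2

P(X + Y = 6) = 1/6.
Summing X·P(x,y) over outcomes with X + Y = 6 gives 1/3.
E[X | X + Y = 6] = (1/3) / (1/6) = 2.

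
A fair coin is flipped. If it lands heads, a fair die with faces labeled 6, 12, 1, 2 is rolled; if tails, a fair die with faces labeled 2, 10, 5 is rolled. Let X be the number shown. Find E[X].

E[X | heads] = (6+12+1+2)/4 = 21/4.
E[X | tails] = (2+10+5)/3 = 17/3.
By the law of total expectation,
E[X] = (1/2)·(21/4) + (1/2)·(17/3) = 131/24.

131/24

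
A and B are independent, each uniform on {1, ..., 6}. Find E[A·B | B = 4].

Outcomes with B = 4: (1,4), (2,4), (3,4), (4,4), (5,4), (6,4), each with probability 1/36.
E[A·B | B = 4] = (4 + 8 + 12 + 16 + 20 + 24) / 6 = 14.

14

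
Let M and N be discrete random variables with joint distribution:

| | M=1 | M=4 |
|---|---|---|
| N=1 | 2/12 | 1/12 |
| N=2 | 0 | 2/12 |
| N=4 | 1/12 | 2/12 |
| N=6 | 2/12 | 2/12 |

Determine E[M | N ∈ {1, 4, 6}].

P(N ∈ {1, 4, 6}) = 5/6.
Σ M·P over the event = 1·(2/12) + 1·(1/12) + 1·(2/12) + 4·(1/12) + 4·(2/12) + 4·(2/12) = 25/12.
E[M | N ∈ {1, 4, 6}] = (25/12) / (5/6) = 5/2.

5/2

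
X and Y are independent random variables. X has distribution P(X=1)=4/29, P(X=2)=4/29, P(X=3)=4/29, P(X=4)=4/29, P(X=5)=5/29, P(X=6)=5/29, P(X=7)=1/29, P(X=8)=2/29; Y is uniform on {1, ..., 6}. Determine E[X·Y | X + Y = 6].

P(X + Y = 6) = 7/58.
Summing XY·P(x,y) over outcomes with X + Y = 6 gives 5/6.
E[X·Y | X + Y = 6] = (5/6) / (7/58) = 145/21.

145/21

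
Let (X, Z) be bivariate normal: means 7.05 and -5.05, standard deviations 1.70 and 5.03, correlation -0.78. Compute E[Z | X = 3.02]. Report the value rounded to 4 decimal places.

For a bivariate normal, E[Z | X=x] = μ_Z + ρ·(σ_Z/σ_X)·(x − μ_X).
E[Z | X=3.02] = -5.05 + (-0.78)·(5.03/1.70)·(3.02 − (7.05)) = -5.05 + (-2.3079)·(-4.03) = 4.2508.

4.2508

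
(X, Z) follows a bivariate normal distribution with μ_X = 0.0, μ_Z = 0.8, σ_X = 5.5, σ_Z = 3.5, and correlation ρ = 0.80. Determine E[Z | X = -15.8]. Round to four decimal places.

-7.2436

For a bivariate normal, E[Z | X=x] = μ_Z + ρ·(σ_Z/σ_X)·(x − μ_X).
E[Z | X=-15.8] = 0.8 + (0.80)·(3.5/5.5)·(-15.8 − (0.0)) = 0.8 + (0.50909)·(-15.8) = -7.2436.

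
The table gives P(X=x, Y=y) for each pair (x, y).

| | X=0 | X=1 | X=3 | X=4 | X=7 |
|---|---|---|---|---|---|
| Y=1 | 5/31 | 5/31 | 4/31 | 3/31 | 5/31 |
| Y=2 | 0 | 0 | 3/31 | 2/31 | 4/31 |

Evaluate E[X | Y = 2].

5

P(Y = 2) = 9/31.
Summing X·P(X=x,Y=y) over the conditioning event gives 45/31.
E[X | Y = 2] = (45/31) / (9/31) = 5.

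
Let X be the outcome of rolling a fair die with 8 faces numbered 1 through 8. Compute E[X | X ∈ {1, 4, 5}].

P(X ∈ {1, 4, 5}) = 3/8.
Σ over the event: 1·1/8 + 4·1/8 + 5·1/8 = 5/4.
E[X | X ∈ {1, 4, 5}] = (5/4) / (3/8) = 10/3.

10/3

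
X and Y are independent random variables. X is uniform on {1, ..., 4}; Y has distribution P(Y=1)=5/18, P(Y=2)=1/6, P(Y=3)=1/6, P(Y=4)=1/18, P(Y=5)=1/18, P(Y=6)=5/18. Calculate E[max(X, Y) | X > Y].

P(X > Y) = 1/3.
Summing max(X,Y)·P(x,y) over outcomes with X > Y gives 13/12.
E[max(X, Y) | X > Y] = (13/12) / (1/3) = 13/4.

13/4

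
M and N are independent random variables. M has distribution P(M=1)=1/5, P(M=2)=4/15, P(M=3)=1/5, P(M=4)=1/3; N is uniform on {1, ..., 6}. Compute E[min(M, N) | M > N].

P(M > N) = 5/18.
Summing min(M,N)·P(x,y) over outcomes with M > N gives 43/90.
E[min(M, N) | M > N] = (43/90) / (5/18) = 43/25.

43/25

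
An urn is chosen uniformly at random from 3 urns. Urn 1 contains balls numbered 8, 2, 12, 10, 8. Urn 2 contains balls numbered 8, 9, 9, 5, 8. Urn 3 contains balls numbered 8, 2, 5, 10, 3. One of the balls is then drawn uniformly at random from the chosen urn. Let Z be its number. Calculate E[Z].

107/15

E[Z | urn 1] = (8+2+12+10+8)/5 = 8.
E[Z | urn 2] = (8+9+9+5+8)/5 = 39/5.
E[Z | urn 3] = (8+2+5+10+3)/5 = 28/5.
By the law of total expectation,
E[Z] = (1/3)·(8) + (1/3)·(39/5) + (1/3)·(28/5) = 107/15.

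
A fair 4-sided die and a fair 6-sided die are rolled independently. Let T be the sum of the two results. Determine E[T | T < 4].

8/3

P(T < 4) = 1/8.
Σ over the event: 2·1/24 + 3·1/12 = 1/3.
E[T | T < 4] = (1/3) / (1/8) = 8/3.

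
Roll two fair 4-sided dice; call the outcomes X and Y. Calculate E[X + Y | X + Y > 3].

72/13

P(X + Y > 3) = 13/16.
Summing (X+Y)·P(x,y) over outcomes with X + Y > 3 gives 9/2.
E[X + Y | X + Y > 3] = (9/2) / (13/16) = 72/13.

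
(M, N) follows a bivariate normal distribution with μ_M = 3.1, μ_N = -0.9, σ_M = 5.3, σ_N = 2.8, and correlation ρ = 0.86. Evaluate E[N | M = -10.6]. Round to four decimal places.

E[N | M=x] = μ_N + ρ(σ_N/σ_M)(x − μ_M) for jointly normal variables.
E[N | M=-10.6] = -0.9 + (0.86)·(2.8/5.3)·(-10.6 − (3.1)) = -0.9 + (0.45434)·(-13.7) = -7.1245.

-7.1245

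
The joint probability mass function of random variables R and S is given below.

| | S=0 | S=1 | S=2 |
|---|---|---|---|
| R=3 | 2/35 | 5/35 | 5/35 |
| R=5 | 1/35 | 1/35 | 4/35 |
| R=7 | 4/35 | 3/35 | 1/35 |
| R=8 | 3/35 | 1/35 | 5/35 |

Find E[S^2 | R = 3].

25/12

P(R = 3) = 12/35.
Summing S^2·P(R=x,S=y) over the conditioning event gives 5/7.
E[S^2 | R = 3] = (5/7) / (12/35) = 25/12.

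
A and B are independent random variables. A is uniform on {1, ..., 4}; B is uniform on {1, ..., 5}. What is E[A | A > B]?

10/3

Outcomes with A > B: (2,1), (3,1), (3,2), (4,1), (4,2), (4,3), each with probability 1/20.
E[A | A > B] = (2 + 3 + 3 + 4 + 4 + 4) / 6 = 10/3.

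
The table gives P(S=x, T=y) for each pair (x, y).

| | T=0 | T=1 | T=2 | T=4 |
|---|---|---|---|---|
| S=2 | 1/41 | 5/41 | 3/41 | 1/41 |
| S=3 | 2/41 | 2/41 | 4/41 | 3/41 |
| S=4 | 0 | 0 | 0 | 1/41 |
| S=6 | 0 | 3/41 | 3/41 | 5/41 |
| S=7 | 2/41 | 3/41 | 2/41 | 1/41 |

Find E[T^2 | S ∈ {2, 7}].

P(S ∈ {2, 7}) = 18/41.
Σ T^2·P over the event = 0·(1/41) + 1·(5/41) + 4·(3/41) + 16·(1/41) + 0·(2/41) + 1·(3/41) + 4·(2/41) + 16·(1/41) = 60/41.
E[T^2 | S ∈ {2, 7}] = (60/41) / (18/41) = 10/3.

10/3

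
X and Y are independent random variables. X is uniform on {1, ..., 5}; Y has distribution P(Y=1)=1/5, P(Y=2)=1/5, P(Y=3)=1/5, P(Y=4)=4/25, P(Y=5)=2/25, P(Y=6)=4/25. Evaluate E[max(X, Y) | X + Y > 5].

P(X + Y > 5) = 76/125.
Summing max(X,Y)·P(x,y) over outcomes with X + Y > 5 gives 368/125.
E[max(X, Y) | X + Y > 5] = (368/125) / (76/125) = 92/19.

92/19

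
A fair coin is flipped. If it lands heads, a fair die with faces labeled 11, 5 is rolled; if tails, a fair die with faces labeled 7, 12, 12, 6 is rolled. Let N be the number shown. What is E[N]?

69/8

E[N | heads] = (11+5)/2 = 8.
E[N | tails] = (7+12+12+6)/4 = 37/4.
E[N] = (1/2)·(8) + (1/2)·(37/4) = 69/8.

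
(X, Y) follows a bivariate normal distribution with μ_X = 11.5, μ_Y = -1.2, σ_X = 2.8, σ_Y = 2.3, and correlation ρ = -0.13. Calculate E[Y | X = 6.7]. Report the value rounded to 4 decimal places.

-0.6874

For a bivariate normal, E[Y | X=x] = μ_Y + ρ·(σ_Y/σ_X)·(x − μ_X).
E[Y | X=6.7] = -1.2 + (-0.13)·(2.3/2.8)·(6.7 − (11.5)) = -1.2 + (-0.10679)·(-4.8) = -0.6874.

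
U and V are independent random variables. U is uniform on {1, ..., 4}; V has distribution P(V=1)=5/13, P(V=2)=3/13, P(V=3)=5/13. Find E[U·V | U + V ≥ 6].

P(U + V ≥ 6) = 1/4.
Summing UV·P(x,y) over outcomes with U + V ≥ 6 gives 129/52.
E[U·V | U + V ≥ 6] = (129/52) / (1/4) = 129/13.

129/13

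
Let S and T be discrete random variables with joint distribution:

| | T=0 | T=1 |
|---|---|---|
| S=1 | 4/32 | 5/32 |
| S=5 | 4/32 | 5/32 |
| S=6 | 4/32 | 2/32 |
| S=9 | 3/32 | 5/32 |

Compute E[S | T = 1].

87/17

P(T = 1) = 17/32.
Σ S·P over the event = 1·(5/32) + 5·(5/32) + 6·(2/32) + 9·(5/32) = 87/32.
E[S | T = 1] = (87/32) / (17/32) = 87/17.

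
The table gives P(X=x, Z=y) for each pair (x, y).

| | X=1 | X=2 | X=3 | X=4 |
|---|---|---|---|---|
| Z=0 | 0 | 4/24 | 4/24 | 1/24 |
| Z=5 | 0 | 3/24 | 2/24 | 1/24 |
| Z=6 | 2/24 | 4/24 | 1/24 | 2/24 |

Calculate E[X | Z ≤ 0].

8/3

P(Z ≤ 0) = 3/8.
Σ X·P over the event = 2·(4/24) + 3·(4/24) + 4·(1/24) = 1.
E[X | Z ≤ 0] = (1) / (3/8) = 8/3.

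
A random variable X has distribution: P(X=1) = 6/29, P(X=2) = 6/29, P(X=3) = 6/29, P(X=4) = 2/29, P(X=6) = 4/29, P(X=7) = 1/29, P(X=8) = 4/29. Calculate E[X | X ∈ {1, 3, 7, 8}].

63/17

P(X ∈ {1, 3, 7, 8}) = 17/29.
Σ over the event: 1·6/29 + 3·6/29 + 7·1/29 + 8·4/29 = 63/29.
E[X | X ∈ {1, 3, 7, 8}] = (63/29) / (17/29) = 63/17.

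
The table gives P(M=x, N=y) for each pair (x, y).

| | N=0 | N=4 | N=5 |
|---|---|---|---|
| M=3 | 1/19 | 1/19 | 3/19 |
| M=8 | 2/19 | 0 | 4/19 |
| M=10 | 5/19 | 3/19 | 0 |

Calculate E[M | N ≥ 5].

P(N ≥ 5) = 7/19.
Summing M·P(M=x,N=y) over the conditioning event gives 41/19.
E[M | N ≥ 5] = (41/19) / (7/19) = 41/7.

41/7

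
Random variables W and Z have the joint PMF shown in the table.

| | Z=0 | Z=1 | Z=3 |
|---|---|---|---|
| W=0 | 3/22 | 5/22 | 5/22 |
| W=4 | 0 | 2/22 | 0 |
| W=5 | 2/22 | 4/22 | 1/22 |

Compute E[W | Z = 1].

P(Z = 1) = 1/2.
Σ W·P over the event = 0·(5/22) + 4·(2/22) + 5·(4/22) = 14/11.
E[W | Z = 1] = (14/11) / (1/2) = 28/11.

28/11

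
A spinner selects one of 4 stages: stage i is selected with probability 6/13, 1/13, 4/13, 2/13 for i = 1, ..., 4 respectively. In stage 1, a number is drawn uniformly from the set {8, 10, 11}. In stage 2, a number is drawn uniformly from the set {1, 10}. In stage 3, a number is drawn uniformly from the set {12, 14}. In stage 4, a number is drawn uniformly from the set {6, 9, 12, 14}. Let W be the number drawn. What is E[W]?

136/13

E[W | stage 1] = (8+10+11)/3 = 29/3.
E[W | stage 2] = (1+10)/2 = 11/2.
E[W | stage 3] = (12+14)/2 = 13.
E[W | stage 4] = (6+9+12+14)/4 = 41/4.
By the law of total expectation,
E[W] = (6/13)·(29/3) + (1/13)·(11/2) + (4/13)·(13) + (2/13)·(41/4) = 136/13.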